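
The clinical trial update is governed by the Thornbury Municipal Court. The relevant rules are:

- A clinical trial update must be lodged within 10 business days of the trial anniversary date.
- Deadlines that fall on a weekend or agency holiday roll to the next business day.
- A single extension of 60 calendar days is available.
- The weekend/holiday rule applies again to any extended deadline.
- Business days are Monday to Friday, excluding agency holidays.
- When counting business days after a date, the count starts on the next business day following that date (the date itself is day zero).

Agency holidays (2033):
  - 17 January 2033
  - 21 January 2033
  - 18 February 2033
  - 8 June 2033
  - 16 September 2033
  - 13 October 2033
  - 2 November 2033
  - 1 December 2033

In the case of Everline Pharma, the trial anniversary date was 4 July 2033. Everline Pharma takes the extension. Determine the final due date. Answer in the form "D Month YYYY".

10 business days after 4 July 2033, excluding weekends and holidays, is 18 July 2033.
Since 18 July 2033 is a Monday and not a holiday, the date is unchanged.
Applying the 60-calendar-day extension: 18 July 2033 + 60 days = 16 September 2033.
16 September 2033 is a listed holiday, so it moves to the next business day, 19 September 2033 (Monday).
So the filing is due 19 September 2033.

19 September 2033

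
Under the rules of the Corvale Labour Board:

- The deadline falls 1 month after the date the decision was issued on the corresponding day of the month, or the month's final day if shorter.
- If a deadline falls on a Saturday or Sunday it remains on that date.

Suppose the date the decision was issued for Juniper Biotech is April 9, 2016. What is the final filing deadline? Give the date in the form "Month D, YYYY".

May 9, 2016

Moving 1 month forward from April 9, 2016 on the corresponding day gives May 9, 2016.
May 9, 2016 is a Monday; no weekend or holiday adjustment applies.
Deadline: May 9, 2016.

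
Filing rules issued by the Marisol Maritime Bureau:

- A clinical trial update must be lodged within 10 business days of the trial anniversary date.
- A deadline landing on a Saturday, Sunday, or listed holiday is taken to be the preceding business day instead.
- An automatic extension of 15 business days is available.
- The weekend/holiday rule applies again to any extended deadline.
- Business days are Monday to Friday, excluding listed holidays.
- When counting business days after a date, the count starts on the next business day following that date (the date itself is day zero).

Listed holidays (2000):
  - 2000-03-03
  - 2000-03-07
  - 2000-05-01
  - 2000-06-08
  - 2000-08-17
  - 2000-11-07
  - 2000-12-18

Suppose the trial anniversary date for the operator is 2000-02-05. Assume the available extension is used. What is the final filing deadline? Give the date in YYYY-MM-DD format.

2000-03-14

10 business days after 2000-02-05, excluding weekends and holidays, is 2000-02-18.
2000-02-18 is a Friday and not a listed holiday, so it stands.
Applying the 15-business-day extension: 15 business days after 2000-02-18 is 2000-03-14.
2000-03-14 (Tuesday) is already a business day.
The final due date is 2000-03-14.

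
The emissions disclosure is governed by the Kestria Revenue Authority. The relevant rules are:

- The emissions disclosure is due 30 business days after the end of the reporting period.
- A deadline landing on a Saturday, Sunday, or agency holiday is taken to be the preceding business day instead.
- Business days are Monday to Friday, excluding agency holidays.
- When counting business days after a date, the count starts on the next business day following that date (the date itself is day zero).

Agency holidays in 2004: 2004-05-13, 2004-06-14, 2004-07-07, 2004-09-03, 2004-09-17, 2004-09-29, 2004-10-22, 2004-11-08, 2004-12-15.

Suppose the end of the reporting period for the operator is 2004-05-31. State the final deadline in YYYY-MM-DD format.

2004-07-14

Starting the day after 2004-05-31 and counting 30 business days lands on 2004-07-14.
2004-07-14 is a Wednesday and not a listed holiday, so it stands.
So the filing is due 2004-07-14.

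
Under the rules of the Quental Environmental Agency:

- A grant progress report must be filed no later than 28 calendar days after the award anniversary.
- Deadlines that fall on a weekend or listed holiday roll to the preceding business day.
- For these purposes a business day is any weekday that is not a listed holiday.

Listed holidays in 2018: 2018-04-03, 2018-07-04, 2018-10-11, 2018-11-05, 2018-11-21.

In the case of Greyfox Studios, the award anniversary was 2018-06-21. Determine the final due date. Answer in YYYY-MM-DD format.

2018-07-19

Trigger date 2018-06-21 + 28 calendar days = 2018-07-19.
2018-07-19 (Thursday) is already a business day.
The final due date is 2018-07-19.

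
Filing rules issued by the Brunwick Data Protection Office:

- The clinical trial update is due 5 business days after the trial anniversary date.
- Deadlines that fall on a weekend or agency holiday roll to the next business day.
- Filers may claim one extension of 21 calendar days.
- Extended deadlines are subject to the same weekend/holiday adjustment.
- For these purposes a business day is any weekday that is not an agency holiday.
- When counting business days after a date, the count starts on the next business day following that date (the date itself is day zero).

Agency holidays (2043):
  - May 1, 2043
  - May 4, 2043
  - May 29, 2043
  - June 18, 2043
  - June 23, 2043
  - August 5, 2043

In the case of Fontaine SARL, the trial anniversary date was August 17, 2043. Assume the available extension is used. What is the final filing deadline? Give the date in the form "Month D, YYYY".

5 business days after August 17, 2043, excluding weekends and holidays, is August 24, 2043.
August 24, 2043 (Monday) is already a business day.
Add the 21 calendar-day extension to August 24, 2043: September 14, 2043.
September 14, 2043 (Monday) is already a business day.
Final deadline: September 14, 2043.

September 14, 2043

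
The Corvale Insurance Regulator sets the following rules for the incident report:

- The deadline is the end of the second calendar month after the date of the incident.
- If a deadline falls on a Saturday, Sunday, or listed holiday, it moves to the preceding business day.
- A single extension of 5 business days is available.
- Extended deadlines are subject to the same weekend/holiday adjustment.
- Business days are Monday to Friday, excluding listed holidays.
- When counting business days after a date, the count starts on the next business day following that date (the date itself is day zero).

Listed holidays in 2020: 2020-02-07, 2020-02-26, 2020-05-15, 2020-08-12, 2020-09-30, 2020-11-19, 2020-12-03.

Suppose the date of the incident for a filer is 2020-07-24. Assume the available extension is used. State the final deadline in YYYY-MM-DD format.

2 months after 2020-07-24 is September 2020; that month ends on 2020-09-30.
Because 2020-09-30 is a listed holiday, the deadline becomes 2020-09-29 (Tuesday).
Applying the 5-business-day extension: 5 business days after 2020-09-29 is 2020-10-07.
2020-10-07 falls on a Wednesday, which is a business day, so no adjustment is needed.
So the filing is due 2020-10-07.

2020-10-07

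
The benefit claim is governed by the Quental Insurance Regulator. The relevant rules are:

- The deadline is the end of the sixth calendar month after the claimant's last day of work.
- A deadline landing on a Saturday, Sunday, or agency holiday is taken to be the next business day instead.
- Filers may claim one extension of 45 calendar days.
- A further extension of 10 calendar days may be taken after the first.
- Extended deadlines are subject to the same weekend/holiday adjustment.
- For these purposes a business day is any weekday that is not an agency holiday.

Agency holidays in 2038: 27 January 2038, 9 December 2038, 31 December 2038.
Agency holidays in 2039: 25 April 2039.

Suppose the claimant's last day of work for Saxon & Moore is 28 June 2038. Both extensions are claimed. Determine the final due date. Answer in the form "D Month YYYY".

The sixth month after 28 June 2038 is December 2038, whose last day is 31 December 2038.
31 December 2038 is a listed holiday; the next business day is 3 January 2039 (Monday).
Applying the 45-calendar-day extension: 3 January 2039 + 45 days = 17 February 2039.
17 February 2039 falls on a Thursday, which is a business day, so no adjustment is needed.
Applying the 10-calendar-day extension: 17 February 2039 + 10 days = 27 February 2039.
27 February 2039 is a Sunday, so it moves to the next business day, 28 February 2039 (Monday).
Deadline: 28 February 2039.

28 February 2039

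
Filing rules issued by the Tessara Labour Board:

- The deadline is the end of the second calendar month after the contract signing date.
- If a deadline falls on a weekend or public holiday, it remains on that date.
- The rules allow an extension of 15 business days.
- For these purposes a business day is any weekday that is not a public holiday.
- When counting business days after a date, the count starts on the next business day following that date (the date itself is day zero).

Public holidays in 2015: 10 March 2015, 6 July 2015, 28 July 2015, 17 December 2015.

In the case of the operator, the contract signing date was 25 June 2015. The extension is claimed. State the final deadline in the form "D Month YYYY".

The second month after 25 June 2015 is August 2015, whose last day is 31 August 2015.
No adjustment is made for weekends or holidays, so 31 August 2015 stands.
Applying the 15-business-day extension: 15 business days after 31 August 2015 is 21 September 2015.
No adjustment is made for weekends or holidays, so 21 September 2015 stands.
So the filing is due 21 September 2015.

21 September 2015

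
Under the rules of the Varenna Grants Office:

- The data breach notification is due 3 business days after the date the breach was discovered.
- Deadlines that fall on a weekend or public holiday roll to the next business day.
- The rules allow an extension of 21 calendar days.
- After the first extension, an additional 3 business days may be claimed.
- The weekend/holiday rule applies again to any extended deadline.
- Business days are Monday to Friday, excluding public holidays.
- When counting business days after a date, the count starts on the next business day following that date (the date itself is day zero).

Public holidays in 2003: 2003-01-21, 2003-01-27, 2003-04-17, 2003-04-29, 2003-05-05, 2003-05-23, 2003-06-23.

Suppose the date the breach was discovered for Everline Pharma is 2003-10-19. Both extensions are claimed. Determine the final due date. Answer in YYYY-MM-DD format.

2003-11-17

Counting 3 business days after 2003-10-19 (skipping weekends and listed holidays) reaches 2003-10-22.
2003-10-22 is a Wednesday and not a listed holiday, so it stands.
The 21-calendar-day extension moves the deadline from 2003-10-22 to 2003-11-12.
2003-11-12 is a Wednesday and not a listed holiday, so it stands.
Counting 3 further business days from 2003-11-12 reaches 2003-11-17.
2003-11-17 is a Monday and not a listed holiday, so it stands.
Deadline: 2003-11-17.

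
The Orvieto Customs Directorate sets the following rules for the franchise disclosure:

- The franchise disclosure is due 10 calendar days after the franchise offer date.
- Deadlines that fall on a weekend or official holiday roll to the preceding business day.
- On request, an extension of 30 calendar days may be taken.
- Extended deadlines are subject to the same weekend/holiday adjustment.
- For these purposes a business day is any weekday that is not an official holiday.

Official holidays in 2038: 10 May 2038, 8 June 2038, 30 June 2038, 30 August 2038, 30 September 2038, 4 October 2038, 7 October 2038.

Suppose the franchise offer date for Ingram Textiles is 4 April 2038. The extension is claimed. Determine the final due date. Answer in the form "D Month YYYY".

14 May 2038

Adding 10 calendar days to 4 April 2038 gives 14 April 2038.
14 April 2038 falls on a Wednesday, which is a business day, so no adjustment is needed.
The 30-calendar-day extension moves the deadline from 14 April 2038 to 14 May 2038.
14 May 2038 falls on a Friday, which is a business day, so no adjustment is needed.
Deadline: 14 May 2038.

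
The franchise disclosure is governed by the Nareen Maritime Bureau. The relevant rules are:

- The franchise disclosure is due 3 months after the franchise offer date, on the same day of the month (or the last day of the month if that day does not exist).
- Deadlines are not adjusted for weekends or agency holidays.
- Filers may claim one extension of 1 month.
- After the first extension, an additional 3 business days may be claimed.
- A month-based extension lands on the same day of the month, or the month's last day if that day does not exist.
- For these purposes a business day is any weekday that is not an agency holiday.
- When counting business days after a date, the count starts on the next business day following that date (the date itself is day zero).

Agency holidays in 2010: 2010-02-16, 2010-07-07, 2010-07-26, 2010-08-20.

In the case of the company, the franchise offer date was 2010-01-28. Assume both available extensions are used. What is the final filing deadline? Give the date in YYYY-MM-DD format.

3 months after 2010-01-28, on the same day of the month, is 2010-04-28.
No adjustment is made for weekends or holidays, so 2010-04-28 stands.
Applying the 1 month extension: 1 month after 2010-04-28 is 2010-05-28.
2010-05-28 is a Friday; no weekend or holiday adjustment applies.
Counting 3 further business days from 2010-05-28 reaches 2010-06-02.
No adjustment is made for weekends or holidays, so 2010-06-02 stands.
Final deadline: 2010-06-02.

2010-06-02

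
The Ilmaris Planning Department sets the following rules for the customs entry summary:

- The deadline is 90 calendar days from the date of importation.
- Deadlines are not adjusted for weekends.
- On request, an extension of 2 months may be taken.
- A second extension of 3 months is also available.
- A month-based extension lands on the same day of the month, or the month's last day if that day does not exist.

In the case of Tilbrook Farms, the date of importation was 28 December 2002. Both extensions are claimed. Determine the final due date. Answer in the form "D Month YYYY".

Adding 90 calendar days to 28 December 2002 gives 28 March 2003.
28 March 2003 is a Friday; no weekend or holiday adjustment applies.
The 2 months extension carries 28 March 2003 to 28 May 2003.
28 May 2003 is a Wednesday; no weekend or holiday adjustment applies.
Applying the 3 months extension: 3 months after 28 May 2003 is 28 August 2003.
No adjustment is made for weekends or holidays, so 28 August 2003 stands.
The final due date is 28 August 2003.

28 August 2003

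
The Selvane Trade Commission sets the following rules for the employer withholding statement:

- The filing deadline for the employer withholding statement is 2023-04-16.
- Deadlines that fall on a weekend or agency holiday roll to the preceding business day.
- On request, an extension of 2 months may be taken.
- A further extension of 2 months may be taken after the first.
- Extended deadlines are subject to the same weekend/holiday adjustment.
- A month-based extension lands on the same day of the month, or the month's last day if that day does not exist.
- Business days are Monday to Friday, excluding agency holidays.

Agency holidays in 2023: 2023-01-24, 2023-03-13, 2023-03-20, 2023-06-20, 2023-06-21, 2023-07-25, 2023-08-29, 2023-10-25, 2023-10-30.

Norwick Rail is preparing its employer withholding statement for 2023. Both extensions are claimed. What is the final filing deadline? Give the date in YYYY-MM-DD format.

The statutory due date is 2023-04-16.
Because 2023-04-16 is a Sunday, the deadline becomes 2023-04-14 (Friday).
Applying the 2 months extension: 2 months after 2023-04-14 is 2023-06-14.
2023-06-14 is a Wednesday and not a listed holiday, so it stands.
Applying the 2 months extension: 2 months after 2023-06-14 is 2023-08-14.
2023-08-14 is a Monday and not a listed holiday, so it stands.
The final due date is 2023-08-14.

2023-08-14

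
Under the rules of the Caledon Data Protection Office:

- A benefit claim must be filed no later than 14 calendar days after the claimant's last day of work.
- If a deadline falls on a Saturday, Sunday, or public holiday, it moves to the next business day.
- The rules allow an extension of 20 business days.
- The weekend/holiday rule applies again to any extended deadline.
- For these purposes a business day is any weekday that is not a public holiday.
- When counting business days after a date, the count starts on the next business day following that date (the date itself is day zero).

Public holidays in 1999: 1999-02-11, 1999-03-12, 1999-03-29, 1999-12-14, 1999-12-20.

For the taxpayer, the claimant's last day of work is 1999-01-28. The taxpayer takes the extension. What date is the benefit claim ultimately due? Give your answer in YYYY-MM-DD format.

From 1999-01-28, 14 calendar days later is 1999-02-11.
1999-02-11 is a listed holiday; the next business day is 1999-02-12 (Friday).
The 20-business-day extension runs from 1999-02-12 to 1999-03-15.
Since 1999-03-15 is a Monday and not a holiday, the date is unchanged.
Final deadline: 1999-03-15.

1999-03-15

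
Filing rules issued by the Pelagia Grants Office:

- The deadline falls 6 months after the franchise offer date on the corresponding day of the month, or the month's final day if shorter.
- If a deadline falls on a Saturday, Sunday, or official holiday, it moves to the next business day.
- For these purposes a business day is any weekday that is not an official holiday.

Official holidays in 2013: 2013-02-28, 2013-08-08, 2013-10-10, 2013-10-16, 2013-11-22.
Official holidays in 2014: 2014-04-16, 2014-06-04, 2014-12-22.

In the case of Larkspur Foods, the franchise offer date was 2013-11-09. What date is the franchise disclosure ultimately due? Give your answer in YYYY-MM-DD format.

Moving 6 months forward from 2013-11-09 on the corresponding day gives 2014-05-09.
2014-05-09 falls on a Friday, which is a business day, so no adjustment is needed.
So the filing is due 2014-05-09.

2014-05-09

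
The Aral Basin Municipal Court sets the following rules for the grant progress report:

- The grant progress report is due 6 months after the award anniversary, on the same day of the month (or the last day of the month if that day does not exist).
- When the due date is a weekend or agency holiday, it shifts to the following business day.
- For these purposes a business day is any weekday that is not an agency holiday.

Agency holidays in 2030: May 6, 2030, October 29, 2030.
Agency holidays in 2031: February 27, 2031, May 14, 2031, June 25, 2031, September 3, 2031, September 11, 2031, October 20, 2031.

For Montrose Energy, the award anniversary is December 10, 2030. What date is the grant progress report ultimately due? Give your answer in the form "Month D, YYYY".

Moving 6 months forward from December 10, 2030 on the corresponding day gives June 10, 2031.
June 10, 2031 (Tuesday) is already a business day.
So the filing is due June 10, 2031.

June 10, 2031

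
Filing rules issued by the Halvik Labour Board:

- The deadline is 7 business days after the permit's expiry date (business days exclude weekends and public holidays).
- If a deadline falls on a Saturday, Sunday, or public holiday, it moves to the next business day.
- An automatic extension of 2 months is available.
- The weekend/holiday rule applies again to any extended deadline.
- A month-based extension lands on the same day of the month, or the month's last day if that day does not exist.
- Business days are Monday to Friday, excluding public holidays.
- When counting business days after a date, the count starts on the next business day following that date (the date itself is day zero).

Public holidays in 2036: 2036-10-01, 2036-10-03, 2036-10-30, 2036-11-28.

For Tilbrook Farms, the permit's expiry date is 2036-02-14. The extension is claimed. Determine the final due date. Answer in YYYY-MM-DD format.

Starting the day after 2036-02-14 and counting 7 business days lands on 2036-02-25.
2036-02-25 falls on a Monday, which is a business day, so no adjustment is needed.
The 2 months extension carries 2036-02-25 to 2036-04-25.
2036-04-25 falls on a Friday, which is a business day, so no adjustment is needed.
Final deadline: 2036-04-25.

2036-04-25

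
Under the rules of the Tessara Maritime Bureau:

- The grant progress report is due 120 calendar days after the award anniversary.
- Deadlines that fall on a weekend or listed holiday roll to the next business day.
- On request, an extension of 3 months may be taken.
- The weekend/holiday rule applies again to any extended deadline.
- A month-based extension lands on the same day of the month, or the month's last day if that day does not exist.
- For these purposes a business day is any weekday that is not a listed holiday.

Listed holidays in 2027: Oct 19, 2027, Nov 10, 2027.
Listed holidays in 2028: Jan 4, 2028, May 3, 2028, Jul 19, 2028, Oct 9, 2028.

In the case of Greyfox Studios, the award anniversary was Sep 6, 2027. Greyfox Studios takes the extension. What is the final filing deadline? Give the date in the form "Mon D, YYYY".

From Sep 6, 2027, 120 calendar days later is Jan 4, 2028.
Jan 4, 2028 is a listed holiday, so it moves to the next business day, Jan 5, 2028 (Wednesday).
Add 3 months to Jan 5, 2028: Apr 5, 2028.
Since Apr 5, 2028 is a Wednesday and not a holiday, the date is unchanged.
Final deadline: Apr 5, 2028.

Apr 5, 2028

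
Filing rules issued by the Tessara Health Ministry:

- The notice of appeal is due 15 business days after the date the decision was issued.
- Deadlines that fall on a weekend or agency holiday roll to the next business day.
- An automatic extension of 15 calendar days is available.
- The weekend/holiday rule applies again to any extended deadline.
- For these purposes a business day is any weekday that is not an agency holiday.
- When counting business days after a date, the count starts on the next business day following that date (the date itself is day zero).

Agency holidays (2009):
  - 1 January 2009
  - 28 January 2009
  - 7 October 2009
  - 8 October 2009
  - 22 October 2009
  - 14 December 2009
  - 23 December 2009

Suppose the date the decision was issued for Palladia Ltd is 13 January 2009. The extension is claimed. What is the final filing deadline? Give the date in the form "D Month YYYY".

Counting 15 business days after 13 January 2009 (skipping weekends and listed holidays) reaches 4 February 2009.
4 February 2009 falls on a Wednesday, which is a business day, so no adjustment is needed.
With the 15-day extension, 4 February 2009 becomes 19 February 2009.
Since 19 February 2009 is a Thursday and not a holiday, the date is unchanged.
So the filing is due 19 February 2009.

19 February 2009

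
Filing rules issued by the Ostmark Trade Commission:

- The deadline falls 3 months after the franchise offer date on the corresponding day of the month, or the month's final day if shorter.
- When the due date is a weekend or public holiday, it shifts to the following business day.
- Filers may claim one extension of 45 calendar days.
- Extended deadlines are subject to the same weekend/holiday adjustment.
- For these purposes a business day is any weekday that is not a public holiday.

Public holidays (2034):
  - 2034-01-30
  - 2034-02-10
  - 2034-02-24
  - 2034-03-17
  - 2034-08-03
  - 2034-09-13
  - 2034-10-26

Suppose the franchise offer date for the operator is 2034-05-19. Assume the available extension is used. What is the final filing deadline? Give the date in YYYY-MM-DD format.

Moving 3 months forward from 2034-05-19 on the corresponding day gives 2034-08-19.
2034-08-19 falls on a Saturday. Rolling to the next business day gives 2034-08-21, a Monday.
The 45-calendar-day extension moves the deadline from 2034-08-21 to 2034-10-05.
2034-10-05 is a Thursday and not a listed holiday, so it stands.
So the filing is due 2034-10-05.

2034-10-05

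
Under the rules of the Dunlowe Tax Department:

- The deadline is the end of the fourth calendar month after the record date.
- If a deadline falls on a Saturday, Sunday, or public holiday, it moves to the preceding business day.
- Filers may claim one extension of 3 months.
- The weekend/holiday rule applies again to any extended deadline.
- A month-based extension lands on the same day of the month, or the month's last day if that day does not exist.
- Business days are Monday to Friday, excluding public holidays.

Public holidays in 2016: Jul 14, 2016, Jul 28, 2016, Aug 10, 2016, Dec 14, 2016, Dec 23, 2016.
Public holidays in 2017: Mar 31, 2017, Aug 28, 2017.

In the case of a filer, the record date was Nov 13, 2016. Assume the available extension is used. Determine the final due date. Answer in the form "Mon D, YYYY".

Jun 30, 2017

The fourth month after Nov 13, 2016 is March 2017, whose last day is Mar 31, 2017.
Mar 31, 2017 falls on a listed holiday. Rolling to the preceding business day gives Mar 30, 2017, a Thursday.
The 3 months extension carries Mar 30, 2017 to Jun 30, 2017.
Jun 30, 2017 is a Friday and not a listed holiday, so it stands.
The final due date is Jun 30, 2017.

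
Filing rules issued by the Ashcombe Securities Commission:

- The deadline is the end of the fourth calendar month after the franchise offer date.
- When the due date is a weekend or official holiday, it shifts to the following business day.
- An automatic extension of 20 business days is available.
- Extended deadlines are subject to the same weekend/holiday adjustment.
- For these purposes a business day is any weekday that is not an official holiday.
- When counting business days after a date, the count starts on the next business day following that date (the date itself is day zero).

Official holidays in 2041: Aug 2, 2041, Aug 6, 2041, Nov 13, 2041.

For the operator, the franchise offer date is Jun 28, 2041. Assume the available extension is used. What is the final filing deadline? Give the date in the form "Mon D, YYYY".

The fourth month after Jun 28, 2041 is October 2041, whose last day is Oct 31, 2041.
Oct 31, 2041 is a Thursday and not a listed holiday, so it stands.
Counting 20 further business days from Oct 31, 2041 reaches Nov 29, 2041.
Nov 29, 2041 is a Friday and not a listed holiday, so it stands.
Final deadline: Nov 29, 2041.

Nov 29, 2041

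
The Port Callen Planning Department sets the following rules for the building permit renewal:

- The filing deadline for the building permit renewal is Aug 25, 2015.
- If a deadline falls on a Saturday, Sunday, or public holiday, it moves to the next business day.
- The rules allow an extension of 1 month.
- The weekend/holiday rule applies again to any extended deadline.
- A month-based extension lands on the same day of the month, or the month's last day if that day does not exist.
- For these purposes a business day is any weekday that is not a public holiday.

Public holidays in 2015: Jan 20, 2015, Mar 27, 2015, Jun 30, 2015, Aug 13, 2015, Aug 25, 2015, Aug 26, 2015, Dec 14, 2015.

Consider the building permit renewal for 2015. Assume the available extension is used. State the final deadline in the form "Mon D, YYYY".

Start from the fixed due date, Aug 25, 2015.
Because Aug 25, 2015 is a listed holiday, the deadline becomes Aug 27, 2015 (Thursday).
The 1 month extension carries Aug 27, 2015 to Sep 27, 2015.
Sep 27, 2015 falls on a Sunday. Rolling to the next business day gives Sep 28, 2015, a Monday.
The final due date is Sep 28, 2015.

Sep 28, 2015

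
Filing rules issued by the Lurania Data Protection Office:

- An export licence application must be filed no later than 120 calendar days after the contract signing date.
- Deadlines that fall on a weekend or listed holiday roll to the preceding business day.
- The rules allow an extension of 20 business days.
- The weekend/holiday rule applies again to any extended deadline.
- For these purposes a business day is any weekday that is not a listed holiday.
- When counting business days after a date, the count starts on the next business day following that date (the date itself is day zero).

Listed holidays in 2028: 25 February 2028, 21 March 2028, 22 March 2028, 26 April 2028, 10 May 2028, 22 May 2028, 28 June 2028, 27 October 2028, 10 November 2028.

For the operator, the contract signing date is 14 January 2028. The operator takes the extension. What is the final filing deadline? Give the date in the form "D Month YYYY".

12 June 2028

From 14 January 2028, 120 calendar days later is 13 May 2028.
13 May 2028 is a Saturday; the preceding business day is 12 May 2028 (Friday).
Counting 20 further business days from 12 May 2028 reaches 12 June 2028.
12 June 2028 falls on a Monday, which is a business day, so no adjustment is needed.
So the filing is due 12 June 2028.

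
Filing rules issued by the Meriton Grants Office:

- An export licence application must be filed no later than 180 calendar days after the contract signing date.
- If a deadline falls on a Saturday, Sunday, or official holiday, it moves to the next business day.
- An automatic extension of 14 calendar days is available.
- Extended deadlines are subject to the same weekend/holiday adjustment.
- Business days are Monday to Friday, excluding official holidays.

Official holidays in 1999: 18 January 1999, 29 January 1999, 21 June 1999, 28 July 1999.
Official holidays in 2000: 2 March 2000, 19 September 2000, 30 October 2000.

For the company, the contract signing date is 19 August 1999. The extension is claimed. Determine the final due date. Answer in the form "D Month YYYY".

Adding 180 calendar days to 19 August 1999 gives 15 February 2000.
15 February 2000 (Tuesday) is already a business day.
With the 14-day extension, 15 February 2000 becomes 29 February 2000.
29 February 2000 (Tuesday) is already a business day.
Final deadline: 29 February 2000.

29 February 2000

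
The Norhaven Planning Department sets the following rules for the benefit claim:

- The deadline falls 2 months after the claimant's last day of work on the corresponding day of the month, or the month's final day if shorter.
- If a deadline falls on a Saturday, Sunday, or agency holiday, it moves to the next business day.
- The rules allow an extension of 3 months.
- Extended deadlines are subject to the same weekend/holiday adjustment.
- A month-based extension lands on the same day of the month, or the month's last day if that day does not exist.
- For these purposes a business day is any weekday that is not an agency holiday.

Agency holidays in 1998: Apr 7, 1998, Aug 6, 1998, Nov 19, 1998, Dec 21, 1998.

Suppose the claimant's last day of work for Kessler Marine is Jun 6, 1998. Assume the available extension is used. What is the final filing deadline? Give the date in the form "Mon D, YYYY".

Moving 2 months forward from Jun 6, 1998 on the corresponding day gives Aug 6, 1998.
Aug 6, 1998 is a listed holiday; the next business day is Aug 7, 1998 (Friday).
The 3 months extension carries Aug 7, 1998 to Nov 7, 1998.
Nov 7, 1998 falls on a Saturday. Rolling to the next business day gives Nov 9, 1998, a Monday.
Final deadline: Nov 9, 1998.

Nov 9, 1998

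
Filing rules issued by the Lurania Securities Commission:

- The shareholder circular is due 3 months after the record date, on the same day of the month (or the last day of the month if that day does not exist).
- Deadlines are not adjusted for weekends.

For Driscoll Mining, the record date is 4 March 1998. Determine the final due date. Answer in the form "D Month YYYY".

4 June 1998

3 months after 4 March 1998, on the same day of the month, is 4 June 1998.
4 June 1998 is a Thursday; no weekend or holiday adjustment applies.
Deadline: 4 June 1998.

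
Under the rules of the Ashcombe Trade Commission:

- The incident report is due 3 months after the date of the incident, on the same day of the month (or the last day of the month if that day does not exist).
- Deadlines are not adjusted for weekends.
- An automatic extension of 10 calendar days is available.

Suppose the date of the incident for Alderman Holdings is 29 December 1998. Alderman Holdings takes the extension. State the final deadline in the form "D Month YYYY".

8 April 1999

Moving 3 months forward from 29 December 1998 on the corresponding day gives 29 March 1999.
29 March 1999 is a Monday; no weekend or holiday adjustment applies.
The 10-calendar-day extension moves the deadline from 29 March 1999 to 8 April 1999.
No adjustment is made for weekends or holidays, so 8 April 1999 stands.
Final deadline: 8 April 1999.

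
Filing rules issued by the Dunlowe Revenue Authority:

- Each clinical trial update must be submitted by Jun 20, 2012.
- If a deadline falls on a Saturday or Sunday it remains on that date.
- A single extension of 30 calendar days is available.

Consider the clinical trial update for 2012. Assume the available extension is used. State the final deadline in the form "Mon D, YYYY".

The stated deadline is Jun 20, 2012.
No adjustment is made for weekends or holidays, so Jun 20, 2012 stands.
Applying the 30-calendar-day extension: Jun 20, 2012 + 30 days = Jul 20, 2012.
Jul 20, 2012 is a Friday; no weekend or holiday adjustment applies.
Final deadline: Jul 20, 2012.

Jul 20, 2012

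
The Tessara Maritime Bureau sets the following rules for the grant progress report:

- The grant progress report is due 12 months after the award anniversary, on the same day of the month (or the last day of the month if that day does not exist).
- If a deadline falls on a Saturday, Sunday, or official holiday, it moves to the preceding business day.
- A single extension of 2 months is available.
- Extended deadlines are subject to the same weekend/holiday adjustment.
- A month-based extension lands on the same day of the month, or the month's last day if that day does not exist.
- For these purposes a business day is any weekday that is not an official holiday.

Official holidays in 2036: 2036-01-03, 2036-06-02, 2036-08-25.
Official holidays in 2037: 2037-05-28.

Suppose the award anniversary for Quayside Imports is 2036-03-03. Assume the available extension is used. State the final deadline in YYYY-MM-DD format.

2037-05-01

12 months from 2036-03-03 is 2037-03-03.
2037-03-03 falls on a Tuesday, which is a business day, so no adjustment is needed.
Applying the 2 months extension: 2 months after 2037-03-03 is 2037-05-03.
2037-05-03 falls on a Sunday. Rolling to the preceding business day gives 2037-05-01, a Friday.
Final deadline: 2037-05-01.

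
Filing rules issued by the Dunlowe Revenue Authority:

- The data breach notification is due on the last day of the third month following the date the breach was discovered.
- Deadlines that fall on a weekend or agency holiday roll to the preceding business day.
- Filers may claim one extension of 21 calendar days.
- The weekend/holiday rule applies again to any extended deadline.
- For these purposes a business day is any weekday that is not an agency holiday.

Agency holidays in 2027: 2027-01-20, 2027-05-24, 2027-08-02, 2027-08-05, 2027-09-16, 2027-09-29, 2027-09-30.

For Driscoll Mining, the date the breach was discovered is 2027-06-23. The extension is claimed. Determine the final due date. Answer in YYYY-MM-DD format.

2027-10-19

3 months after 2027-06-23 falls in September 2027; the last day of that month is 2027-09-30.
2027-09-30 is a listed holiday, so it moves to the preceding business day, 2027-09-28 (Tuesday).
With the 21-day extension, 2027-09-28 becomes 2027-10-19.
2027-10-19 falls on a Tuesday, which is a business day, so no adjustment is needed.
Deadline: 2027-10-19.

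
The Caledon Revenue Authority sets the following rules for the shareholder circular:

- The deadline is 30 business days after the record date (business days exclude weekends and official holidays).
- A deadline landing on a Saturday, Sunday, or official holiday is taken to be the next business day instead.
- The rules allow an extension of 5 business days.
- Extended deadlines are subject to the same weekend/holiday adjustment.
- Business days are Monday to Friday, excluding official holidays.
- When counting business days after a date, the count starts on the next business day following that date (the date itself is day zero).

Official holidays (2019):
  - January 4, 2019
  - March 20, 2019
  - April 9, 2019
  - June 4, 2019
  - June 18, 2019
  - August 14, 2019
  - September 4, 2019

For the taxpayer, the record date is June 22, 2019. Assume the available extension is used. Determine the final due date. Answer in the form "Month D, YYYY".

August 9, 2019

Starting the day after June 22, 2019 and counting 30 business days lands on August 2, 2019.
August 2, 2019 (Friday) is already a business day.
The 5-business-day extension runs from August 2, 2019 to August 9, 2019.
August 9, 2019 falls on a Friday, which is a business day, so no adjustment is needed.
Deadline: August 9, 2019.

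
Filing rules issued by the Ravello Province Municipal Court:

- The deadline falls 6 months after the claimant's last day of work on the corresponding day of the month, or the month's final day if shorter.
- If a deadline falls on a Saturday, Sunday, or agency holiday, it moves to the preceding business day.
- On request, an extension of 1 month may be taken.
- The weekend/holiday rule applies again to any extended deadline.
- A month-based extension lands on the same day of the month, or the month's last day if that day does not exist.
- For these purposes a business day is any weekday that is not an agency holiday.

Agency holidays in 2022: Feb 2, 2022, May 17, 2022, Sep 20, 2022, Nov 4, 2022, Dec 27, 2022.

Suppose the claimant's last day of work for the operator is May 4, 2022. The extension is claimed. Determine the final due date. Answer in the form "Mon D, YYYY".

Dec 2, 2022

Moving 6 months forward from May 4, 2022 on the corresponding day gives Nov 4, 2022.
Nov 4, 2022 falls on a listed holiday. Rolling to the preceding business day gives Nov 3, 2022, a Thursday.
Add 1 month to Nov 3, 2022: Dec 3, 2022.
Dec 3, 2022 is a Saturday, so it moves to the preceding business day, Dec 2, 2022 (Friday).
Final deadline: Dec 2, 2022.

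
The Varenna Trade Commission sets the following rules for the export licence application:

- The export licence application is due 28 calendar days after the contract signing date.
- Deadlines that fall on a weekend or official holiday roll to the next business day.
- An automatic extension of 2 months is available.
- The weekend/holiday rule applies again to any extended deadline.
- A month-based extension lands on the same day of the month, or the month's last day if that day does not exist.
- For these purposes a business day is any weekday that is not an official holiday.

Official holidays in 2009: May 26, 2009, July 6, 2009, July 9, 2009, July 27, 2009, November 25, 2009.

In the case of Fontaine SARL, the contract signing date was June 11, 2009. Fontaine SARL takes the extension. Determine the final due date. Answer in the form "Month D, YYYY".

From June 11, 2009, 28 calendar days later is July 9, 2009.
July 9, 2009 is a listed holiday, so it moves to the next business day, July 10, 2009 (Friday).
Applying the 2 months extension: 2 months after July 10, 2009 is September 10, 2009.
Since September 10, 2009 is a Thursday and not a holiday, the date is unchanged.
Final deadline: September 10, 2009.

September 10, 2009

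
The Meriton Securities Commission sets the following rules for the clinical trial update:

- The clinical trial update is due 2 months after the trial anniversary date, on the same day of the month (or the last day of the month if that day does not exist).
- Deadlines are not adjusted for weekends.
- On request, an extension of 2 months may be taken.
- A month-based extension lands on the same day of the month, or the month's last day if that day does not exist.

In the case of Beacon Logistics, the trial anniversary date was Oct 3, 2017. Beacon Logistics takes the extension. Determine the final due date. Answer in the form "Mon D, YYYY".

Feb 3, 2018

2 months from Oct 3, 2017 is Dec 3, 2017.
No adjustment is made for weekends or holidays, so Dec 3, 2017 stands.
Add 2 months to Dec 3, 2017: Feb 3, 2018.
Feb 3, 2018 falls on a Saturday. The rules make no weekend/holiday allowance, so it remains Feb 3, 2018.
Final deadline: Feb 3, 2018.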